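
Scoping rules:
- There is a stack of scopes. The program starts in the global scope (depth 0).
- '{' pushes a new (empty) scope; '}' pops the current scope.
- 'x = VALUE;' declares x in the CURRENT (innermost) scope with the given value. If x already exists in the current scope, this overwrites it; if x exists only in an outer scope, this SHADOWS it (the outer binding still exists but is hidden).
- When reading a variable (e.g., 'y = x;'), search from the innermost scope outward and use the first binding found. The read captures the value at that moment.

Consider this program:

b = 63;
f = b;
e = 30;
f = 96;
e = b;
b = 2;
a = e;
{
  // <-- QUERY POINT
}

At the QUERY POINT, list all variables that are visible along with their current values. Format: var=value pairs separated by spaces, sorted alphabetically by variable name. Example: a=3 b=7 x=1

Step 1: declare b=63 at depth 0
Step 2: declare f=(read b)=63 at depth 0
Step 3: declare e=30 at depth 0
Step 4: declare f=96 at depth 0
Step 5: declare e=(read b)=63 at depth 0
Step 6: declare b=2 at depth 0
Step 7: declare a=(read e)=63 at depth 0
Step 8: enter scope (depth=1)
Visible at query point: a=63 b=2 e=63 f=96

Answer: a=63 b=2 e=63 f=96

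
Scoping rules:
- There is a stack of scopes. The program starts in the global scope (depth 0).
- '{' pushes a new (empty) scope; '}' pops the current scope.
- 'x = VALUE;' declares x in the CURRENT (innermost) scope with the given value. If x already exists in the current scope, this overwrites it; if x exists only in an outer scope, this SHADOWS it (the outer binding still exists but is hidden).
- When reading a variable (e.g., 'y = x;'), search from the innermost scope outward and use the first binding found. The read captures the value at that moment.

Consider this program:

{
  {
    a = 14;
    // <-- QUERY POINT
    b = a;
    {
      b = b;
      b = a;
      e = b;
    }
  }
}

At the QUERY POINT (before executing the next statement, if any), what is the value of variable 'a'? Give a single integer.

Step 1: enter scope (depth=1)
Step 2: enter scope (depth=2)
Step 3: declare a=14 at depth 2
Visible at query point: a=14

Answer: 14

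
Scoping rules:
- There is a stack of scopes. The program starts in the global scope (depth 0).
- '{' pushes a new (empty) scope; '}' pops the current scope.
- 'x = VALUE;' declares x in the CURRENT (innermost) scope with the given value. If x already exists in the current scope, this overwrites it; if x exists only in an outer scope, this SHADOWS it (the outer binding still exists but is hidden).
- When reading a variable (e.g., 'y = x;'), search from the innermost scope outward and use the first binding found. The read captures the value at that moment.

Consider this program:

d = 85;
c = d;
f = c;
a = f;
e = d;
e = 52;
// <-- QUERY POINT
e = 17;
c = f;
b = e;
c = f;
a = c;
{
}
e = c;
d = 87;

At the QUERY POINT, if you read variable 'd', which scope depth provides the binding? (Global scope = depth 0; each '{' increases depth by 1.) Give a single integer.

Step 1: declare d=85 at depth 0
Step 2: declare c=(read d)=85 at depth 0
Step 3: declare f=(read c)=85 at depth 0
Step 4: declare a=(read f)=85 at depth 0
Step 5: declare e=(read d)=85 at depth 0
Step 6: declare e=52 at depth 0
Visible at query point: a=85 c=85 d=85 e=52 f=85

Answer: 0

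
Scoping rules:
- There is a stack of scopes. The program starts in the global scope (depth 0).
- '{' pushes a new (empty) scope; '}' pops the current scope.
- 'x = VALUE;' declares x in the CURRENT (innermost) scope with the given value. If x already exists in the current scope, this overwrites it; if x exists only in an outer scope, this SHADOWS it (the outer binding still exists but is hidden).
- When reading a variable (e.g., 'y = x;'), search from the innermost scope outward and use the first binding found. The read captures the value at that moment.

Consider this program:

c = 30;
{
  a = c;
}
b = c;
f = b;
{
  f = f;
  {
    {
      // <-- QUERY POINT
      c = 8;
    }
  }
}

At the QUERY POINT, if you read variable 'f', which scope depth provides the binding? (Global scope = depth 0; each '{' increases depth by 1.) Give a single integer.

Answer: 1

Derivation:
Step 1: declare c=30 at depth 0
Step 2: enter scope (depth=1)
Step 3: declare a=(read c)=30 at depth 1
Step 4: exit scope (depth=0)
Step 5: declare b=(read c)=30 at depth 0
Step 6: declare f=(read b)=30 at depth 0
Step 7: enter scope (depth=1)
Step 8: declare f=(read f)=30 at depth 1
Step 9: enter scope (depth=2)
Step 10: enter scope (depth=3)
Visible at query point: b=30 c=30 f=30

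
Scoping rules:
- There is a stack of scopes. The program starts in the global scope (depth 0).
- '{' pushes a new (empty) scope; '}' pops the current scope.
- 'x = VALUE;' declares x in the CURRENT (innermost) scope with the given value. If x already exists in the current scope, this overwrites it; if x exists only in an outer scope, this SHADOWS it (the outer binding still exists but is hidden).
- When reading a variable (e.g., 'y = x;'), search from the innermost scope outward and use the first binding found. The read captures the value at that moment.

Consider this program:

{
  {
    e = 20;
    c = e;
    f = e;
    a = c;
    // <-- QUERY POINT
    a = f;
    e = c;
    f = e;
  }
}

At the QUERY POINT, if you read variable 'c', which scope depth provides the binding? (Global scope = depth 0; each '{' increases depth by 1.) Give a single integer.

Answer: 2

Derivation:
Step 1: enter scope (depth=1)
Step 2: enter scope (depth=2)
Step 3: declare e=20 at depth 2
Step 4: declare c=(read e)=20 at depth 2
Step 5: declare f=(read e)=20 at depth 2
Step 6: declare a=(read c)=20 at depth 2
Visible at query point: a=20 c=20 e=20 f=20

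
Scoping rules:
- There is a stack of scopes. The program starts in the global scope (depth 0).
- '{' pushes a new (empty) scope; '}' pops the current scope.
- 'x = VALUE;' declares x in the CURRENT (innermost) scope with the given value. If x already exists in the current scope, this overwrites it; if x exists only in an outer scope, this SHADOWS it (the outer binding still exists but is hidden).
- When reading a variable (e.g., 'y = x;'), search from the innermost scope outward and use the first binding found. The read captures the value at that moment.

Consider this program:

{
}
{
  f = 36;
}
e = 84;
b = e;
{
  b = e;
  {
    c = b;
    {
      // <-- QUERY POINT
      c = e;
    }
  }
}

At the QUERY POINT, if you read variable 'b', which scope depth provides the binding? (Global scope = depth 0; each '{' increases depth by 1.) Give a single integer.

Step 1: enter scope (depth=1)
Step 2: exit scope (depth=0)
Step 3: enter scope (depth=1)
Step 4: declare f=36 at depth 1
Step 5: exit scope (depth=0)
Step 6: declare e=84 at depth 0
Step 7: declare b=(read e)=84 at depth 0
Step 8: enter scope (depth=1)
Step 9: declare b=(read e)=84 at depth 1
Step 10: enter scope (depth=2)
Step 11: declare c=(read b)=84 at depth 2
Step 12: enter scope (depth=3)
Visible at query point: b=84 c=84 e=84

Answer: 1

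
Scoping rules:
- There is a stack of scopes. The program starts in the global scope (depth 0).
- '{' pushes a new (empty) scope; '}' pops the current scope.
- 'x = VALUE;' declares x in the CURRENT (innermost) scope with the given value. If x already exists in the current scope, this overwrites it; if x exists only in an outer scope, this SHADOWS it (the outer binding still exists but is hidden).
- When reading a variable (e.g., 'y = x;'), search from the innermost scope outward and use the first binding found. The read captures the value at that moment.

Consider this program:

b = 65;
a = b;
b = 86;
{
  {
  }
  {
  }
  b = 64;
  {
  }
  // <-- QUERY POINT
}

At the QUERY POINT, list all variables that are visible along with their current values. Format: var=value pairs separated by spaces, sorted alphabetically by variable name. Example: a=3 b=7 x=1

Step 1: declare b=65 at depth 0
Step 2: declare a=(read b)=65 at depth 0
Step 3: declare b=86 at depth 0
Step 4: enter scope (depth=1)
Step 5: enter scope (depth=2)
Step 6: exit scope (depth=1)
Step 7: enter scope (depth=2)
Step 8: exit scope (depth=1)
Step 9: declare b=64 at depth 1
Step 10: enter scope (depth=2)
Step 11: exit scope (depth=1)
Visible at query point: a=65 b=64

Answer: a=65 b=64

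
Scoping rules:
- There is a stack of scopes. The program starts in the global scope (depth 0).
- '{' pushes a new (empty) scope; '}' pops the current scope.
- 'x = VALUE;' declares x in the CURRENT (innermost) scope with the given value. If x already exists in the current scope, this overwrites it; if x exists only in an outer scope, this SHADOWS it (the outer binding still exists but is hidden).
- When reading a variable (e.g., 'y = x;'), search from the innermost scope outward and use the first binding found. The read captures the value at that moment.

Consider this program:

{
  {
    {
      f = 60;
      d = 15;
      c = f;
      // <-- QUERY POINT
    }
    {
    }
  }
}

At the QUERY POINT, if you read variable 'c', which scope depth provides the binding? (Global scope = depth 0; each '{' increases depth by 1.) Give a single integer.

Step 1: enter scope (depth=1)
Step 2: enter scope (depth=2)
Step 3: enter scope (depth=3)
Step 4: declare f=60 at depth 3
Step 5: declare d=15 at depth 3
Step 6: declare c=(read f)=60 at depth 3
Visible at query point: c=60 d=15 f=60

Answer: 3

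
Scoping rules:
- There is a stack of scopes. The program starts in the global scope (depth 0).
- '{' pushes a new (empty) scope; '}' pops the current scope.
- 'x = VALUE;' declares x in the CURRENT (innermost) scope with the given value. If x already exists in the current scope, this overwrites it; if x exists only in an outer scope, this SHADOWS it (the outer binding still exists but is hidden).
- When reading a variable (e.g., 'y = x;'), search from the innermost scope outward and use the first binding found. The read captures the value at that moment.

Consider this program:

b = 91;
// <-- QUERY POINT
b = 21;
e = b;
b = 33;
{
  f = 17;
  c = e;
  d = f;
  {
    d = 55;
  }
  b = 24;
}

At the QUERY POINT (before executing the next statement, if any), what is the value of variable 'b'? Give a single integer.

Answer: 91

Derivation:
Step 1: declare b=91 at depth 0
Visible at query point: b=91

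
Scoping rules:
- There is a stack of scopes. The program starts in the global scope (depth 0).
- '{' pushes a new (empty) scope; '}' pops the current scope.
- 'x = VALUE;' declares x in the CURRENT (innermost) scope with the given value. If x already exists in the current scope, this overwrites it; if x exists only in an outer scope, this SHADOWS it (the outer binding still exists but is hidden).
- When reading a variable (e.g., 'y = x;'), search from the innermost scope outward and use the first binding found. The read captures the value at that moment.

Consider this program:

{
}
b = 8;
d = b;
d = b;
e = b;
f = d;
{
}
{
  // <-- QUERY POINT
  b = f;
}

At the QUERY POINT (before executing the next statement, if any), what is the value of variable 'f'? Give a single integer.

Answer: 8

Derivation:
Step 1: enter scope (depth=1)
Step 2: exit scope (depth=0)
Step 3: declare b=8 at depth 0
Step 4: declare d=(read b)=8 at depth 0
Step 5: declare d=(read b)=8 at depth 0
Step 6: declare e=(read b)=8 at depth 0
Step 7: declare f=(read d)=8 at depth 0
Step 8: enter scope (depth=1)
Step 9: exit scope (depth=0)
Step 10: enter scope (depth=1)
Visible at query point: b=8 d=8 e=8 f=8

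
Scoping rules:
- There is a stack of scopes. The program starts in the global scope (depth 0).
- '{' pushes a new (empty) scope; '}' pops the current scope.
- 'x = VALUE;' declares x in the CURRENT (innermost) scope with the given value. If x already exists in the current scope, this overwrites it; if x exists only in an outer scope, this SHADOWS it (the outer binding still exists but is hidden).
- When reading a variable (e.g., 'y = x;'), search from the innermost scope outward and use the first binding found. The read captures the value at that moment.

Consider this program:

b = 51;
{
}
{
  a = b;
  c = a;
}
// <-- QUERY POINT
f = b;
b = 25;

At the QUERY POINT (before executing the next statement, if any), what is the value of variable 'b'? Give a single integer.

Answer: 51

Derivation:
Step 1: declare b=51 at depth 0
Step 2: enter scope (depth=1)
Step 3: exit scope (depth=0)
Step 4: enter scope (depth=1)
Step 5: declare a=(read b)=51 at depth 1
Step 6: declare c=(read a)=51 at depth 1
Step 7: exit scope (depth=0)
Visible at query point: b=51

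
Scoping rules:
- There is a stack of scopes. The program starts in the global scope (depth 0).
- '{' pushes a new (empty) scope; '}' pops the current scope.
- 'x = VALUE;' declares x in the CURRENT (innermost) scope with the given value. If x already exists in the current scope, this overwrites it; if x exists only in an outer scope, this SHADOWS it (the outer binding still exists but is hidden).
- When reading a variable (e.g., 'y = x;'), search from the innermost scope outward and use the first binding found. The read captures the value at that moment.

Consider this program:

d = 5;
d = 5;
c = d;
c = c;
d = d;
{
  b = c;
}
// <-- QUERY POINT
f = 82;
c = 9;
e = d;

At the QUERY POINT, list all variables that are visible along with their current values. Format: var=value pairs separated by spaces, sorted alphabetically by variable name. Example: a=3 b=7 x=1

Answer: c=5 d=5

Derivation:
Step 1: declare d=5 at depth 0
Step 2: declare d=5 at depth 0
Step 3: declare c=(read d)=5 at depth 0
Step 4: declare c=(read c)=5 at depth 0
Step 5: declare d=(read d)=5 at depth 0
Step 6: enter scope (depth=1)
Step 7: declare b=(read c)=5 at depth 1
Step 8: exit scope (depth=0)
Visible at query point: c=5 d=5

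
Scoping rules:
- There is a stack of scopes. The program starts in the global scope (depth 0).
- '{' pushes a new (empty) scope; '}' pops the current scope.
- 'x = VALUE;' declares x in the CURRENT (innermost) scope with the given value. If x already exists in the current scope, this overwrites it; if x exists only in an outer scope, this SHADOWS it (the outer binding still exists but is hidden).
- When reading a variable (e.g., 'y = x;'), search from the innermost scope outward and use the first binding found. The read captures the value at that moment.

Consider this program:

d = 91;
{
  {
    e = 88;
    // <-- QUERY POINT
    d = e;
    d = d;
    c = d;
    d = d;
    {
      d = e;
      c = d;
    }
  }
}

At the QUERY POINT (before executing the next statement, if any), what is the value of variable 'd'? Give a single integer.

Step 1: declare d=91 at depth 0
Step 2: enter scope (depth=1)
Step 3: enter scope (depth=2)
Step 4: declare e=88 at depth 2
Visible at query point: d=91 e=88

Answer: 91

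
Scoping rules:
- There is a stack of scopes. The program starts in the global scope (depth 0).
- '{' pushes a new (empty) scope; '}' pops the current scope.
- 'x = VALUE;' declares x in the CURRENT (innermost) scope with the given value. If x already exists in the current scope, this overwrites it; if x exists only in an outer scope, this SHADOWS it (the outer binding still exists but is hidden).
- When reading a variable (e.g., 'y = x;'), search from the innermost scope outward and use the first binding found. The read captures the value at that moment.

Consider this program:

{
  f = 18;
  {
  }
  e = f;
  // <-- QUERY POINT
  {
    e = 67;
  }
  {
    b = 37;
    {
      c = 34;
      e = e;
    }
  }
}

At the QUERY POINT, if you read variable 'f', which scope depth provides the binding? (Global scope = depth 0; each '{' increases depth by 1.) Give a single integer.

Step 1: enter scope (depth=1)
Step 2: declare f=18 at depth 1
Step 3: enter scope (depth=2)
Step 4: exit scope (depth=1)
Step 5: declare e=(read f)=18 at depth 1
Visible at query point: e=18 f=18

Answer: 1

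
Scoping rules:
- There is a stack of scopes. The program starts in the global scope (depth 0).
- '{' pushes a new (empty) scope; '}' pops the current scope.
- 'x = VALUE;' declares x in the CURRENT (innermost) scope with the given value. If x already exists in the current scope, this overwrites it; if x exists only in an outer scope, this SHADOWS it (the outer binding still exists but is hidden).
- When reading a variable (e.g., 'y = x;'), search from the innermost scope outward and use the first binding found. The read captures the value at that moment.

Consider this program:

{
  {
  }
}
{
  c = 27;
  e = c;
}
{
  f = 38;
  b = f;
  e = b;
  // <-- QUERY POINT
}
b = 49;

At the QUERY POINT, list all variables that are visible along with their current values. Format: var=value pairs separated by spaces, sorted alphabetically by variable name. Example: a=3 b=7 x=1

Answer: b=38 e=38 f=38

Derivation:
Step 1: enter scope (depth=1)
Step 2: enter scope (depth=2)
Step 3: exit scope (depth=1)
Step 4: exit scope (depth=0)
Step 5: enter scope (depth=1)
Step 6: declare c=27 at depth 1
Step 7: declare e=(read c)=27 at depth 1
Step 8: exit scope (depth=0)
Step 9: enter scope (depth=1)
Step 10: declare f=38 at depth 1
Step 11: declare b=(read f)=38 at depth 1
Step 12: declare e=(read b)=38 at depth 1
Visible at query point: b=38 e=38 f=38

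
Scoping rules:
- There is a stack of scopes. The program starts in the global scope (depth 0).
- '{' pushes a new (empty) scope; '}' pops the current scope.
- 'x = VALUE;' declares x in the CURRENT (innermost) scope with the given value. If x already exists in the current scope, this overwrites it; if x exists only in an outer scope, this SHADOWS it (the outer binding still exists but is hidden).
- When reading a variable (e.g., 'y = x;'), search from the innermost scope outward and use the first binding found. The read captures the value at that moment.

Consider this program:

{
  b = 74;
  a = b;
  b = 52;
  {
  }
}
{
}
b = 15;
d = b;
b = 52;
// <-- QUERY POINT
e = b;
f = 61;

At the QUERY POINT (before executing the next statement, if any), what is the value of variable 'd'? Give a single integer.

Answer: 15

Derivation:
Step 1: enter scope (depth=1)
Step 2: declare b=74 at depth 1
Step 3: declare a=(read b)=74 at depth 1
Step 4: declare b=52 at depth 1
Step 5: enter scope (depth=2)
Step 6: exit scope (depth=1)
Step 7: exit scope (depth=0)
Step 8: enter scope (depth=1)
Step 9: exit scope (depth=0)
Step 10: declare b=15 at depth 0
Step 11: declare d=(read b)=15 at depth 0
Step 12: declare b=52 at depth 0
Visible at query point: b=52 d=15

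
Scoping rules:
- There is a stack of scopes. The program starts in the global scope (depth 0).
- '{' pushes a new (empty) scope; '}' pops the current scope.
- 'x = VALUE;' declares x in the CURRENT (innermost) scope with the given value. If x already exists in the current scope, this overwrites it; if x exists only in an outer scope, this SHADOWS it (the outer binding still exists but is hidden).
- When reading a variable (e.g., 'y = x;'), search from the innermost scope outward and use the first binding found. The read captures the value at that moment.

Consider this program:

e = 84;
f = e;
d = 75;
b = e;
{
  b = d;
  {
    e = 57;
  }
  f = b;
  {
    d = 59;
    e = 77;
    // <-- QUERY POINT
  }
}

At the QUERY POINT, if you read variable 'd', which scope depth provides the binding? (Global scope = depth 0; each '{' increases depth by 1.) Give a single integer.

Step 1: declare e=84 at depth 0
Step 2: declare f=(read e)=84 at depth 0
Step 3: declare d=75 at depth 0
Step 4: declare b=(read e)=84 at depth 0
Step 5: enter scope (depth=1)
Step 6: declare b=(read d)=75 at depth 1
Step 7: enter scope (depth=2)
Step 8: declare e=57 at depth 2
Step 9: exit scope (depth=1)
Step 10: declare f=(read b)=75 at depth 1
Step 11: enter scope (depth=2)
Step 12: declare d=59 at depth 2
Step 13: declare e=77 at depth 2
Visible at query point: b=75 d=59 e=77 f=75

Answer: 2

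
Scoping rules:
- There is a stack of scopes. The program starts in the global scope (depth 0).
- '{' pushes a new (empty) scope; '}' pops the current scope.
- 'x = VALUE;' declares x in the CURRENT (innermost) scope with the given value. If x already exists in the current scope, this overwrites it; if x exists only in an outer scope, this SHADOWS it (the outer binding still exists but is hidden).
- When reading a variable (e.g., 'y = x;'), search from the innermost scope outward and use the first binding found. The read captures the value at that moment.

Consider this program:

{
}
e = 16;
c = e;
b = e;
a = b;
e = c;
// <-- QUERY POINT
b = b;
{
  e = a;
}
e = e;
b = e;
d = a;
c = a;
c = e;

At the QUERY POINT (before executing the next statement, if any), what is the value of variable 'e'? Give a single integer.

Step 1: enter scope (depth=1)
Step 2: exit scope (depth=0)
Step 3: declare e=16 at depth 0
Step 4: declare c=(read e)=16 at depth 0
Step 5: declare b=(read e)=16 at depth 0
Step 6: declare a=(read b)=16 at depth 0
Step 7: declare e=(read c)=16 at depth 0
Visible at query point: a=16 b=16 c=16 e=16

Answer: 16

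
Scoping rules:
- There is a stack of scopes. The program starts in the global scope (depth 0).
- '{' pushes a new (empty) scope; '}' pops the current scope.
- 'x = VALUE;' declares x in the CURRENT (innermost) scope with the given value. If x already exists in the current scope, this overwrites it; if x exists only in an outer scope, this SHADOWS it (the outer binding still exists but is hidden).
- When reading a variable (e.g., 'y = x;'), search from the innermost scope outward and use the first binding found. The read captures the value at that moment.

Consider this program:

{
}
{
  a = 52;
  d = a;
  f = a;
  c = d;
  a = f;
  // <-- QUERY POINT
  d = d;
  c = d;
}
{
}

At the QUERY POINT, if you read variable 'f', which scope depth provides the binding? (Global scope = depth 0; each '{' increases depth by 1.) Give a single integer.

Answer: 1

Derivation:
Step 1: enter scope (depth=1)
Step 2: exit scope (depth=0)
Step 3: enter scope (depth=1)
Step 4: declare a=52 at depth 1
Step 5: declare d=(read a)=52 at depth 1
Step 6: declare f=(read a)=52 at depth 1
Step 7: declare c=(read d)=52 at depth 1
Step 8: declare a=(read f)=52 at depth 1
Visible at query point: a=52 c=52 d=52 f=52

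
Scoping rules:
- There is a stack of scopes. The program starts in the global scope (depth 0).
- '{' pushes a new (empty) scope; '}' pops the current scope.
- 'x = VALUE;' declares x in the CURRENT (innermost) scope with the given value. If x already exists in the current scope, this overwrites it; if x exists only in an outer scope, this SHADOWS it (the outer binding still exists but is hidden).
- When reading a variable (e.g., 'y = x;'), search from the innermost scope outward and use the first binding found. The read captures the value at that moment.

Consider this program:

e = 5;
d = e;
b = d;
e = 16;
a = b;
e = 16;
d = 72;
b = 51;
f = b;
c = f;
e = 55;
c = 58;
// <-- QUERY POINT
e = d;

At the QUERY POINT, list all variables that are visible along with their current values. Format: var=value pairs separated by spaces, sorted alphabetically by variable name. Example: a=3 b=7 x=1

Step 1: declare e=5 at depth 0
Step 2: declare d=(read e)=5 at depth 0
Step 3: declare b=(read d)=5 at depth 0
Step 4: declare e=16 at depth 0
Step 5: declare a=(read b)=5 at depth 0
Step 6: declare e=16 at depth 0
Step 7: declare d=72 at depth 0
Step 8: declare b=51 at depth 0
Step 9: declare f=(read b)=51 at depth 0
Step 10: declare c=(read f)=51 at depth 0
Step 11: declare e=55 at depth 0
Step 12: declare c=58 at depth 0
Visible at query point: a=5 b=51 c=58 d=72 e=55 f=51

Answer: a=5 b=51 c=58 d=72 e=55 f=51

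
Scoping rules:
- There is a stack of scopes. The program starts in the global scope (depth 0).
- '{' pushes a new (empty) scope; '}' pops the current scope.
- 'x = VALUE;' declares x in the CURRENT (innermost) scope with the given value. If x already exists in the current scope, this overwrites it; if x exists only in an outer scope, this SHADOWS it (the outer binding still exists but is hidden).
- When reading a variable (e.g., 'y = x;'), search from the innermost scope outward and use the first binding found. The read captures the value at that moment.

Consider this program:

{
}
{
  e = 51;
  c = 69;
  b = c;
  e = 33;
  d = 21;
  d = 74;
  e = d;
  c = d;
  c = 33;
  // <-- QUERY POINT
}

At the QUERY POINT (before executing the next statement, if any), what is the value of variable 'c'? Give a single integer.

Answer: 33

Derivation:
Step 1: enter scope (depth=1)
Step 2: exit scope (depth=0)
Step 3: enter scope (depth=1)
Step 4: declare e=51 at depth 1
Step 5: declare c=69 at depth 1
Step 6: declare b=(read c)=69 at depth 1
Step 7: declare e=33 at depth 1
Step 8: declare d=21 at depth 1
Step 9: declare d=74 at depth 1
Step 10: declare e=(read d)=74 at depth 1
Step 11: declare c=(read d)=74 at depth 1
Step 12: declare c=33 at depth 1
Visible at query point: b=69 c=33 d=74 e=74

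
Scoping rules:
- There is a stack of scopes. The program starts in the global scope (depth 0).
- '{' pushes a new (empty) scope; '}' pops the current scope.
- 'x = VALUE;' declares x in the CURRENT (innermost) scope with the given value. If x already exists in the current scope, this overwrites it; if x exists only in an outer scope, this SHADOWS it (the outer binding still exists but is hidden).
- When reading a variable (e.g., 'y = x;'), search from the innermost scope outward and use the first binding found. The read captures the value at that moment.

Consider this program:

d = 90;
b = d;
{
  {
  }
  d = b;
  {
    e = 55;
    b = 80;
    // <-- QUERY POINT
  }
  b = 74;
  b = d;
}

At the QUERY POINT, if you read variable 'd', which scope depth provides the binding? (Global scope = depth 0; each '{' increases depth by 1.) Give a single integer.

Step 1: declare d=90 at depth 0
Step 2: declare b=(read d)=90 at depth 0
Step 3: enter scope (depth=1)
Step 4: enter scope (depth=2)
Step 5: exit scope (depth=1)
Step 6: declare d=(read b)=90 at depth 1
Step 7: enter scope (depth=2)
Step 8: declare e=55 at depth 2
Step 9: declare b=80 at depth 2
Visible at query point: b=80 d=90 e=55

Answer: 1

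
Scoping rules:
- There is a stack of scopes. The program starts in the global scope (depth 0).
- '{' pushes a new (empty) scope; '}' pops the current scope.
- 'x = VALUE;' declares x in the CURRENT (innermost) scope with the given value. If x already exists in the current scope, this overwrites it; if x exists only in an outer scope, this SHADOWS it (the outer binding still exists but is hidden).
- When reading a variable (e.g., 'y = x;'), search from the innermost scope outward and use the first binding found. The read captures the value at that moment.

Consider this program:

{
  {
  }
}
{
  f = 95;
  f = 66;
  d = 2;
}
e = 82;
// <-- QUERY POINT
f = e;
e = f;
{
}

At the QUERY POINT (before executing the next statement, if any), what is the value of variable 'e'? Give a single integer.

Step 1: enter scope (depth=1)
Step 2: enter scope (depth=2)
Step 3: exit scope (depth=1)
Step 4: exit scope (depth=0)
Step 5: enter scope (depth=1)
Step 6: declare f=95 at depth 1
Step 7: declare f=66 at depth 1
Step 8: declare d=2 at depth 1
Step 9: exit scope (depth=0)
Step 10: declare e=82 at depth 0
Visible at query point: e=82

Answer: 82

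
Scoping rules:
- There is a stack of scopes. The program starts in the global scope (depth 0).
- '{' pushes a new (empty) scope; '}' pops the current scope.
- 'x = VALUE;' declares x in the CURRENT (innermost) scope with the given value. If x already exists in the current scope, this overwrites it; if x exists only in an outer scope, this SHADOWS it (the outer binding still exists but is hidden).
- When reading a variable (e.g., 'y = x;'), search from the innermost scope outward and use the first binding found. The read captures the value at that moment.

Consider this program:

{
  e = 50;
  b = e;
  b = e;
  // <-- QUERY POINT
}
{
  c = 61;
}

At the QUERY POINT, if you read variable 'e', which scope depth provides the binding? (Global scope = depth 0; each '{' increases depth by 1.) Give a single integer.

Answer: 1

Derivation:
Step 1: enter scope (depth=1)
Step 2: declare e=50 at depth 1
Step 3: declare b=(read e)=50 at depth 1
Step 4: declare b=(read e)=50 at depth 1
Visible at query point: b=50 e=50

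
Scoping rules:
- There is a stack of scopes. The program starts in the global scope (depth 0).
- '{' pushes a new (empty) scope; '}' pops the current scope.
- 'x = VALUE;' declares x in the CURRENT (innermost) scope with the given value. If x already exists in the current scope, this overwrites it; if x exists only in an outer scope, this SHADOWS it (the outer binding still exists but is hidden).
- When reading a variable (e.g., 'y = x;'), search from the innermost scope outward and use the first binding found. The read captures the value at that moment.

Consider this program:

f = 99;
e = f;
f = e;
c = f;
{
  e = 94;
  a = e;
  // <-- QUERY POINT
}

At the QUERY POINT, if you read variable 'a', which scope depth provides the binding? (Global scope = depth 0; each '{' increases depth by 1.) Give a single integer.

Answer: 1

Derivation:
Step 1: declare f=99 at depth 0
Step 2: declare e=(read f)=99 at depth 0
Step 3: declare f=(read e)=99 at depth 0
Step 4: declare c=(read f)=99 at depth 0
Step 5: enter scope (depth=1)
Step 6: declare e=94 at depth 1
Step 7: declare a=(read e)=94 at depth 1
Visible at query point: a=94 c=99 e=94 f=99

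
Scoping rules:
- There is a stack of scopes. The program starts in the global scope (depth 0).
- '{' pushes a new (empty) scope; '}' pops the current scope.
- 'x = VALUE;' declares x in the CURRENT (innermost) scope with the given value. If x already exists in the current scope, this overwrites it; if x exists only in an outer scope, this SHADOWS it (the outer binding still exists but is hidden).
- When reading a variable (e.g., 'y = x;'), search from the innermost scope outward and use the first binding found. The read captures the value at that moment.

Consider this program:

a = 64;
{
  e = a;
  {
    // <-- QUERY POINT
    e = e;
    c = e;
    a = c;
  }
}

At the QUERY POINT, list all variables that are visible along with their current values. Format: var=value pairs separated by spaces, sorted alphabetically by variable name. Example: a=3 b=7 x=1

Step 1: declare a=64 at depth 0
Step 2: enter scope (depth=1)
Step 3: declare e=(read a)=64 at depth 1
Step 4: enter scope (depth=2)
Visible at query point: a=64 e=64

Answer: a=64 e=64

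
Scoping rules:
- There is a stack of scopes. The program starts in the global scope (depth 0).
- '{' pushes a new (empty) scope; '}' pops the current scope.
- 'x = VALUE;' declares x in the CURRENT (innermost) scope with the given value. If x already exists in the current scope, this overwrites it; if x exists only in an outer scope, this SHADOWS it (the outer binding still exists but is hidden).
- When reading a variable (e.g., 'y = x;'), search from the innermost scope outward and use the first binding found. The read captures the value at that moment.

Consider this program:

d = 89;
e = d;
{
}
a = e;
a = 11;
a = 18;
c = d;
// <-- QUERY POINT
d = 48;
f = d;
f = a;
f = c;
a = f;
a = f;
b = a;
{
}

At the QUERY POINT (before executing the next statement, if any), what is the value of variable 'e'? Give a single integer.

Answer: 89

Derivation:
Step 1: declare d=89 at depth 0
Step 2: declare e=(read d)=89 at depth 0
Step 3: enter scope (depth=1)
Step 4: exit scope (depth=0)
Step 5: declare a=(read e)=89 at depth 0
Step 6: declare a=11 at depth 0
Step 7: declare a=18 at depth 0
Step 8: declare c=(read d)=89 at depth 0
Visible at query point: a=18 c=89 d=89 e=89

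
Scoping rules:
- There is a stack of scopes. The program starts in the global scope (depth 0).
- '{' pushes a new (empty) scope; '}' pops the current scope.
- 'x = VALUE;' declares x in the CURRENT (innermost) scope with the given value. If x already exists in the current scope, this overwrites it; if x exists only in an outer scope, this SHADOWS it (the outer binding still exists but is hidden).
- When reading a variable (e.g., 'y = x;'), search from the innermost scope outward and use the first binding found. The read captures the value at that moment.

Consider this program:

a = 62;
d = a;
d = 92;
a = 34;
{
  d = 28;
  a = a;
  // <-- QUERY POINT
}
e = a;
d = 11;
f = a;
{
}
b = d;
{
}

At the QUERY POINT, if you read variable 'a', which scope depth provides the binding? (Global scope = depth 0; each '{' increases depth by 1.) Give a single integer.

Answer: 1

Derivation:
Step 1: declare a=62 at depth 0
Step 2: declare d=(read a)=62 at depth 0
Step 3: declare d=92 at depth 0
Step 4: declare a=34 at depth 0
Step 5: enter scope (depth=1)
Step 6: declare d=28 at depth 1
Step 7: declare a=(read a)=34 at depth 1
Visible at query point: a=34 d=28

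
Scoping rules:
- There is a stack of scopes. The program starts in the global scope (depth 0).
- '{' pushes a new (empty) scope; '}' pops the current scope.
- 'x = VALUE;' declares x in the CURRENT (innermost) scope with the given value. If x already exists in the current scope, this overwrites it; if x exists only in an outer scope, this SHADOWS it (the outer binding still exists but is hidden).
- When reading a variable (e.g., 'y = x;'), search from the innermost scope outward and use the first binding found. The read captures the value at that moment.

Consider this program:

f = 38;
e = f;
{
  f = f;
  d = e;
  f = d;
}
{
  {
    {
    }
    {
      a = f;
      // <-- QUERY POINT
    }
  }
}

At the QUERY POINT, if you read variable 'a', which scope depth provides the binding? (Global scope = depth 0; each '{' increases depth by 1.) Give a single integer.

Answer: 3

Derivation:
Step 1: declare f=38 at depth 0
Step 2: declare e=(read f)=38 at depth 0
Step 3: enter scope (depth=1)
Step 4: declare f=(read f)=38 at depth 1
Step 5: declare d=(read e)=38 at depth 1
Step 6: declare f=(read d)=38 at depth 1
Step 7: exit scope (depth=0)
Step 8: enter scope (depth=1)
Step 9: enter scope (depth=2)
Step 10: enter scope (depth=3)
Step 11: exit scope (depth=2)
Step 12: enter scope (depth=3)
Step 13: declare a=(read f)=38 at depth 3
Visible at query point: a=38 e=38 f=38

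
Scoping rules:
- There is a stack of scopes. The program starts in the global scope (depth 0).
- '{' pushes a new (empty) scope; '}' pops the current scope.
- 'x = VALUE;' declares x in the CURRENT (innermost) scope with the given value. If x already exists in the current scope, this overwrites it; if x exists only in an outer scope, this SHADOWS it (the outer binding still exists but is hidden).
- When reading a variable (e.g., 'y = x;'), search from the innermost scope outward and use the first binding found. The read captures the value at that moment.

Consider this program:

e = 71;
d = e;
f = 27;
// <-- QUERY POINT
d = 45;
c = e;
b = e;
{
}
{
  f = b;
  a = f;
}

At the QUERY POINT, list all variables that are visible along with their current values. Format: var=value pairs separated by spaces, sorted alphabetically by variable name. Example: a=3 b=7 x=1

Answer: d=71 e=71 f=27

Derivation:
Step 1: declare e=71 at depth 0
Step 2: declare d=(read e)=71 at depth 0
Step 3: declare f=27 at depth 0
Visible at query point: d=71 e=71 f=27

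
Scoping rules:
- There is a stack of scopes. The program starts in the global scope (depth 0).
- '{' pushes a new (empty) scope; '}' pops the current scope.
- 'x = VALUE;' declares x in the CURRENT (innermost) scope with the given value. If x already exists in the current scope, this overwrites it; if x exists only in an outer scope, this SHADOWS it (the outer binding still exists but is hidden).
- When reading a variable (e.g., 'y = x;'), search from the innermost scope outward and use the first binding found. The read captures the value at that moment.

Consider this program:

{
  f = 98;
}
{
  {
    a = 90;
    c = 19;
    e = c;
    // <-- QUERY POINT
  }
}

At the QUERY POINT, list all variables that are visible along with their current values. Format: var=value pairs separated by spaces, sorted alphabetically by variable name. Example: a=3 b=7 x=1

Answer: a=90 c=19 e=19

Derivation:
Step 1: enter scope (depth=1)
Step 2: declare f=98 at depth 1
Step 3: exit scope (depth=0)
Step 4: enter scope (depth=1)
Step 5: enter scope (depth=2)
Step 6: declare a=90 at depth 2
Step 7: declare c=19 at depth 2
Step 8: declare e=(read c)=19 at depth 2
Visible at query point: a=90 c=19 e=19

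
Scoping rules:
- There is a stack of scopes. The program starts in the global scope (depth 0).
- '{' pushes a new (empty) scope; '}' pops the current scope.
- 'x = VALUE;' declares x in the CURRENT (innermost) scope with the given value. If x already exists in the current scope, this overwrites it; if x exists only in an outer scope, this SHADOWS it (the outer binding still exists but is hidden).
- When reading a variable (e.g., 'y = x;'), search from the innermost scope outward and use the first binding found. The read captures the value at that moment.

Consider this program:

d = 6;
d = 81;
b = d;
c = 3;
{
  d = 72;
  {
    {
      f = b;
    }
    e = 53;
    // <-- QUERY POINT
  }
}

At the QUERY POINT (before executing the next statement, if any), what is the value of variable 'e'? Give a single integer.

Step 1: declare d=6 at depth 0
Step 2: declare d=81 at depth 0
Step 3: declare b=(read d)=81 at depth 0
Step 4: declare c=3 at depth 0
Step 5: enter scope (depth=1)
Step 6: declare d=72 at depth 1
Step 7: enter scope (depth=2)
Step 8: enter scope (depth=3)
Step 9: declare f=(read b)=81 at depth 3
Step 10: exit scope (depth=2)
Step 11: declare e=53 at depth 2
Visible at query point: b=81 c=3 d=72 e=53

Answer: 53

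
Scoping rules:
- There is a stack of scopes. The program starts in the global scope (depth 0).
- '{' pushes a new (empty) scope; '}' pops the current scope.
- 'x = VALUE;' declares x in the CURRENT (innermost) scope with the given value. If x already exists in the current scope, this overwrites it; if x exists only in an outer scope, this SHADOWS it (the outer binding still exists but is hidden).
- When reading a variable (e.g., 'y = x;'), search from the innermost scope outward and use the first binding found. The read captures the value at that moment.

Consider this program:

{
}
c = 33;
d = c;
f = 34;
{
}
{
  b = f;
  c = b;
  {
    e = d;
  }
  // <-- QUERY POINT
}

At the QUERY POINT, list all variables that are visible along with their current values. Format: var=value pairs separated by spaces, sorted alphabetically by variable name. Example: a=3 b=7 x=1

Step 1: enter scope (depth=1)
Step 2: exit scope (depth=0)
Step 3: declare c=33 at depth 0
Step 4: declare d=(read c)=33 at depth 0
Step 5: declare f=34 at depth 0
Step 6: enter scope (depth=1)
Step 7: exit scope (depth=0)
Step 8: enter scope (depth=1)
Step 9: declare b=(read f)=34 at depth 1
Step 10: declare c=(read b)=34 at depth 1
Step 11: enter scope (depth=2)
Step 12: declare e=(read d)=33 at depth 2
Step 13: exit scope (depth=1)
Visible at query point: b=34 c=34 d=33 f=34

Answer: b=34 c=34 d=33 f=34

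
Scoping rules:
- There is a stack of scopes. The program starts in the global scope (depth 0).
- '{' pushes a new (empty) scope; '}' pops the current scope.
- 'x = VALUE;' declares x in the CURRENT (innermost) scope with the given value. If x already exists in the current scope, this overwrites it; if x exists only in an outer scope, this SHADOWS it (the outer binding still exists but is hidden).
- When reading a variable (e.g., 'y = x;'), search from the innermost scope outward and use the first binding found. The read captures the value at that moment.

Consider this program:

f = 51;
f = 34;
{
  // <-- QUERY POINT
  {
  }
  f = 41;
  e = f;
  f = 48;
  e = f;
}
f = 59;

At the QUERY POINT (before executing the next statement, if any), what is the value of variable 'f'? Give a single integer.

Answer: 34

Derivation:
Step 1: declare f=51 at depth 0
Step 2: declare f=34 at depth 0
Step 3: enter scope (depth=1)
Visible at query point: f=34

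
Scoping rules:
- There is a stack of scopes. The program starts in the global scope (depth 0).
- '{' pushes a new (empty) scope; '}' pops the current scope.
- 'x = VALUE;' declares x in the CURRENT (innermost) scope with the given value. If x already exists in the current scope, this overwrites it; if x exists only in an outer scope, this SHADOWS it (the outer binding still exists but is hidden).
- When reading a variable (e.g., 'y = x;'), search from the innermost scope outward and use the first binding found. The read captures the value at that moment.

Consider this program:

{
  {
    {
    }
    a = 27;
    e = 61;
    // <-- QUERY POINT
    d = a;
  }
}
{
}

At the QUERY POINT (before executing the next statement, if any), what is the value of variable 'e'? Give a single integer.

Answer: 61

Derivation:
Step 1: enter scope (depth=1)
Step 2: enter scope (depth=2)
Step 3: enter scope (depth=3)
Step 4: exit scope (depth=2)
Step 5: declare a=27 at depth 2
Step 6: declare e=61 at depth 2
Visible at query point: a=27 e=61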